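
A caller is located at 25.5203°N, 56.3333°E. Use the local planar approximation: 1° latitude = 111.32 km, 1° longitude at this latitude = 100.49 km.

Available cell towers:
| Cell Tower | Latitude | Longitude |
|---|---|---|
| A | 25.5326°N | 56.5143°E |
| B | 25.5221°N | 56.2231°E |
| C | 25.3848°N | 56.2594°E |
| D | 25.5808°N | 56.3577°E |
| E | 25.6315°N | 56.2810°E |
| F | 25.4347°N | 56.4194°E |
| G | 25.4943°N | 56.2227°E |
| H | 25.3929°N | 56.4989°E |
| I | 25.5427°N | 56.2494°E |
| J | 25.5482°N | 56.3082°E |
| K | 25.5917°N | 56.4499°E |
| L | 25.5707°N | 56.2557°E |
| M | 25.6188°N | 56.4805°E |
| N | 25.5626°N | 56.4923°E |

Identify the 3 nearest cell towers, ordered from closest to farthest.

Distances from 25.5203°N, 56.3333°E:
A: 18.2402 km
B: 11.0758 km
C: 16.8128 km
D: 7.1673 km
E: 13.4483 km
F: 12.8710 km
G: 11.4849 km
H: 21.8646 km
I: 8.7921 km
J: 4.0010 km
K: 14.1586 km
L: 9.6066 km
M: 18.4130 km
N: 16.6573 km
Sorted: J (4.0010 km) < D (7.1673 km) < I (8.7921 km) < L (9.6066 km) < B (11.0758 km) < …

J, D, I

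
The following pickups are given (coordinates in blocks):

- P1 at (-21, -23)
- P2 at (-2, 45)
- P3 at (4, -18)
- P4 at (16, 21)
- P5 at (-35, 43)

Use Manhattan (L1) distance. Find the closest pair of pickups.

P1 and P3

Pairwise distances:
P1–P2: 87 blocks
P1–P3: 30 blocks
P1–P4: 81 blocks
P1–P5: 80 blocks
P2–P3: 69 blocks
P2–P4: 42 blocks
P2–P5: 35 blocks
P3–P4: 51 blocks
P3–P5: 100 blocks
P4–P5: 73 blocks
Closest pair: P1–P3 at 30 blocks.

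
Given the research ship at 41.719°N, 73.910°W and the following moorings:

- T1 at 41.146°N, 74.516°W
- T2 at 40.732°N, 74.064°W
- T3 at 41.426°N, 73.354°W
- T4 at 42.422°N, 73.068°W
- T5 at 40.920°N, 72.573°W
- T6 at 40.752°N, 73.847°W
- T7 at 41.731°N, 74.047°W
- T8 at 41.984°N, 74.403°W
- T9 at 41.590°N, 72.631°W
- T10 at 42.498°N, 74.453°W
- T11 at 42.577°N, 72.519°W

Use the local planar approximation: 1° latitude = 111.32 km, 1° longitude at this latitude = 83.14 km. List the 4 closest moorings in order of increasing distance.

T7, T8, T3, T1

Distances from 41.719°N, 73.910°W:
T1: √((-0.573·111.32)² + (-0.606·83.14)²) = √(4068.69972 + 2538.43057) = 81.284 km
T2: √((-0.987·111.32)² + (-0.154·83.14)²) = √(12072.04097 + 163.93115) = 110.616 km
T3: √((-0.293·111.32)² + (0.556·83.14)²) = √(1063.85303 + 2136.82828) = 56.575 km
T4: √((0.703·111.32)² + (0.842·83.14)²) = √(6124.30830 + 4900.54322) = 104.999 km
T5: √((-0.799·111.32)² + (1.337·83.14)²) = √(7911.15610 + 12356.14098) = 142.363 km
T6: √((-0.967·111.32)² + (0.063·83.14)²) = √(11587.75604 + 27.43476) = 107.774 km
T7: √((0.012·111.32)² + (-0.137·83.14)²) = √(1.78447 + 129.73620) = 11.468 km
T8: √((0.265·111.32)² + (-0.493·83.14)²) = √(870.23820 + 1680.01778) = 50.500 km
T9: √((-0.129·111.32)² + (1.279·83.14)²) = √(206.21764 + 11307.35766) = 107.301 km
T10: √((0.779·111.32)² + (-0.543·83.14)²) = √(7520.06009 + 2038.07283) = 97.766 km
T11: √((0.858·111.32)² + (1.391·83.14)²) = √(9122.64912 + 13374.39977) = 149.990 km
Sorted: T7 (11.468 km) < T8 (50.500 km) < T3 (56.575 km) < T1 (81.284 km) < T10 (97.766 km) < T4 (104.999 km) < …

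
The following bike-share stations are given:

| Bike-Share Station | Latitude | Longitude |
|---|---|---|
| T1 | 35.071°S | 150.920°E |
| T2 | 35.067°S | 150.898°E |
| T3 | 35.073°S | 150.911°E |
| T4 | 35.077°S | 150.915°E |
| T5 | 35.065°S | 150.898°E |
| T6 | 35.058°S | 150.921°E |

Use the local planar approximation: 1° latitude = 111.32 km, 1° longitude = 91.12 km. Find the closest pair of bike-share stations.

T2 and T5

Pairwise distances:
T2–T5: √((0.002·111.32)² + (0.000·91.12)²) = √(0.04957 + 0.00000) = 0.223 km
T3–T4: √((-0.004·111.32)² + (0.004·91.12)²) = √(0.19827 + 0.13285) = 0.575 km
T1–T4: √((-0.006·111.32)² + (-0.005·91.12)²) = √(0.44612 + 0.20757) = 0.809 km
T1–T3: √((-0.002·111.32)² + (-0.009·91.12)²) = √(0.04957 + 0.67253) = 0.850 km
T2–T3: √((-0.006·111.32)² + (0.013·91.12)²) = √(0.44612 + 1.40318) = 1.360 km
T1–T6: √((0.013·111.32)² + (0.001·91.12)²) = √(2.09427 + 0.00830) = 1.450 km
T3–T5: √((0.008·111.32)² + (-0.013·91.12)²) = √(0.79310 + 1.40318) = 1.482 km
T3–T6: √((0.015·111.32)² + (0.010·91.12)²) = √(2.78823 + 0.83029) = 1.902 km
T2–T4: √((-0.010·111.32)² + (0.017·91.12)²) = √(1.23921 + 2.39952) = 1.908 km
T4–T5: √((0.012·111.32)² + (-0.017·91.12)²) = √(1.78447 + 2.39952) = 2.045 km
T1–T2: √((0.004·111.32)² + (-0.022·91.12)²) = √(0.19827 + 4.01858) = 2.053 km
T1–T5: √((0.006·111.32)² + (-0.022·91.12)²) = √(0.44612 + 4.01858) = 2.113 km
T4–T6: √((0.019·111.32)² + (0.006·91.12)²) = √(4.47356 + 0.29890) = 2.185 km
T5–T6: √((0.007·111.32)² + (0.023·91.12)²) = √(0.60721 + 4.39221) = 2.236 km
T2–T6: √((0.009·111.32)² + (0.023·91.12)²) = √(1.00376 + 4.39221) = 2.323 km
Closest pair: T2–T5 at 0.223 km.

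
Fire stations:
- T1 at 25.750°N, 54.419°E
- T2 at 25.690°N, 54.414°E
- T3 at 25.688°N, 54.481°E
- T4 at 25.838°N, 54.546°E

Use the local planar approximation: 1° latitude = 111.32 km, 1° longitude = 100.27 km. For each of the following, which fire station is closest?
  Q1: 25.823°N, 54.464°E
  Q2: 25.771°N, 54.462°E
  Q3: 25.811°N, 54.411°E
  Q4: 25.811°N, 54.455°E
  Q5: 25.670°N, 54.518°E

Q1→T4; Q2→T1; Q3→T1; Q4→T1; Q5→T3

Q1 at 25.823°N, 54.464°E:
  T1: 9.295 km
  T2: 15.631 km
  T3: 15.125 km
  T4: 8.390 km
  → nearest: T4 (8.390 km)
Q2 at 25.771°N, 54.462°E:
  T1: 4.905 km
  T2: 10.221 km
  T3: 9.434 km
  T4: 11.250 km
  → nearest: T1 (4.905 km)
Q3 at 25.811°N, 54.411°E:
  T1: 6.838 km
  T2: 13.473 km
  T3: 15.387 km
  T4: 13.866 km
  → nearest: T1 (6.838 km)
Q4 at 25.811°N, 54.455°E:
  T1: 7.690 km
  T2: 14.083 km
  T3: 13.938 km
  T4: 9.607 km
  → nearest: T1 (7.690 km)
Q5 at 25.670°N, 54.518°E:
  T1: 13.336 km
  T2: 10.663 km
  T3: 4.217 km
  T4: 18.911 km
  → nearest: T3 (4.217 km)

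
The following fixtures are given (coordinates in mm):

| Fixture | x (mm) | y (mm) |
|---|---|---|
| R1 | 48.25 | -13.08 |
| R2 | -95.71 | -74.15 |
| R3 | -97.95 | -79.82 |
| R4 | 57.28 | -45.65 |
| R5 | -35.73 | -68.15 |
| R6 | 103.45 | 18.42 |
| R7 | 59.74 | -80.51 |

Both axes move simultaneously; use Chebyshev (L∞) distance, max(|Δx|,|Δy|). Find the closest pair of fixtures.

R2 and R3

Pairwise distances:
R1–R2: max(|-143.96|, |-61.07|) = 143.96 mm
R1–R3: max(|-146.20|, |-66.74|) = 146.20 mm
R1–R4: max(|9.03|, |-32.57|) = 32.57 mm
R1–R5: max(|-83.98|, |-55.07|) = 83.98 mm
R1–R6: max(|55.20|, |31.50|) = 55.20 mm
R1–R7: max(|11.49|, |-67.43|) = 67.43 mm
R2–R3: max(|-2.24|, |-5.67|) = 5.67 mm
R2–R4: max(|152.99|, |28.50|) = 152.99 mm
R2–R5: max(|59.98|, |6.00|) = 59.98 mm
R2–R6: max(|199.16|, |92.57|) = 199.16 mm
R2–R7: max(|155.45|, |-6.36|) = 155.45 mm
R3–R4: max(|155.23|, |34.17|) = 155.23 mm
R3–R5: max(|62.22|, |11.67|) = 62.22 mm
R3–R6: max(|201.40|, |98.24|) = 201.40 mm
R3–R7: max(|157.69|, |-0.69|) = 157.69 mm
R4–R5: max(|-93.01|, |-22.50|) = 93.01 mm
R4–R6: max(|46.17|, |64.07|) = 64.07 mm
R4–R7: max(|2.46|, |-34.86|) = 34.86 mm
R5–R6: max(|139.18|, |86.57|) = 139.18 mm
R5–R7: max(|95.47|, |-12.36|) = 95.47 mm
R6–R7: max(|-43.71|, |-98.93|) = 98.93 mm
Closest pair: R2–R3 at 5.67 mm.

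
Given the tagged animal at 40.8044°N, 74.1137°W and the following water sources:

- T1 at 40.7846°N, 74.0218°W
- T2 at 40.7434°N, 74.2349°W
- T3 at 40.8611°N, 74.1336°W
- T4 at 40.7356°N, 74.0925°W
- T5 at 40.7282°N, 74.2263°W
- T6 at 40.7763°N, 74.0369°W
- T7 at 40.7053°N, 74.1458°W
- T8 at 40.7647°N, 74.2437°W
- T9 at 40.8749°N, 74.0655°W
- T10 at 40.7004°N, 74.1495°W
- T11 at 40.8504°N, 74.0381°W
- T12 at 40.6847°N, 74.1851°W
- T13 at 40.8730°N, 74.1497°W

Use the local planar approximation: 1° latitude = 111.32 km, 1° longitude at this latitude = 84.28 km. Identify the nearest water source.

T3

Distances from 40.8044°N, 74.1137°W:
T1: √((-0.0198·111.32)² + (0.0919·84.28)²) = √(4.858216 + 59.990168) = 8.0528 km
T2: √((-0.0610·111.32)² + (-0.1212·84.28)²) = √(46.111162 + 104.340832) = 12.2659 km
T3: √((0.0567·111.32)² + (-0.0199·84.28)²) = √(39.839375 + 2.812906) = 6.5309 km
T4: √((-0.0688·111.32)² + (0.0212·84.28)²) = √(58.657463 + 3.192426) = 7.8645 km
T5: √((-0.0762·111.32)² + (-0.1126·84.28)²) = √(71.954231 + 90.058733) = 12.7284 km
T6: √((-0.0281·111.32)² + (0.0768·84.28)²) = √(9.784960 + 41.895897) = 7.1889 km
T7: √((-0.0991·111.32)² + (-0.0321·84.28)²) = √(121.700876 + 7.319124) = 11.3587 km
T8: √((-0.0397·111.32)² + (-0.1300·84.28)²) = √(19.531132 + 120.042701) = 11.8141 km
T9: √((0.0705·111.32)² + (0.0482·84.28)²) = √(61.592046 + 16.502249) = 8.8371 km
T10: √((-0.1040·111.32)² + (-0.0358·84.28)²) = √(134.033412 + 9.103641) = 11.9640 km
T11: √((0.0460·111.32)² + (0.0756·84.28)²) = √(26.221773 + 40.596879) = 8.1743 km
T12: √((-0.1197·111.32)² + (-0.0714·84.28)²) = √(177.555732 + 36.211413) = 14.6208 km
T13: √((0.0686·111.32)² + (-0.0360·84.28)²) = √(58.316926 + 9.205641) = 8.2172 km
Minimum: T3 at 6.5309 km.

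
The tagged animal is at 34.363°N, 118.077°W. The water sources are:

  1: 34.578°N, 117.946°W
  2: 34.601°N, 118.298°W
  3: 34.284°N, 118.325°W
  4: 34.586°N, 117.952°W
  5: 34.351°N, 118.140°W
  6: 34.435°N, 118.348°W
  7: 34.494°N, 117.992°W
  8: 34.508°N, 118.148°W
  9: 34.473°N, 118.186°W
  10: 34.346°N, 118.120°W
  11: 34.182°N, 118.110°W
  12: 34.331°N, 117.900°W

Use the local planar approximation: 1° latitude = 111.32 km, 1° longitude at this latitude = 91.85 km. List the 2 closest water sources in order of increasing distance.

10, 5

Distances from 34.363°N, 118.077°W:
1: 26.788 km
2: 33.376 km
3: 24.417 km
4: 27.351 km
5: 5.939 km
6: 26.150 km
7: 16.541 km
8: 17.409 km
9: 15.817 km
10: 4.380 km
11: 20.376 km
12: 16.643 km
Sorted: 10 (4.380 km) < 5 (5.939 km) < 9 (15.817 km) < 7 (16.541 km) < …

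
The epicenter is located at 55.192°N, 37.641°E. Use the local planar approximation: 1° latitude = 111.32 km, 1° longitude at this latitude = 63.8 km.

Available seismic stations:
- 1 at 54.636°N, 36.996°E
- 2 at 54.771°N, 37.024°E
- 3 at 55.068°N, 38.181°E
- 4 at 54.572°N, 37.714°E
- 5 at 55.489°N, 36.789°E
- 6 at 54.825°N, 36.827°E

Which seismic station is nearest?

Distances from 55.192°N, 37.641°E:
1: 74.325 km
2: 61.204 km
3: 37.114 km
4: 69.175 km
5: 63.623 km
6: 66.077 km
Minimum: 3 at 37.114 km.

3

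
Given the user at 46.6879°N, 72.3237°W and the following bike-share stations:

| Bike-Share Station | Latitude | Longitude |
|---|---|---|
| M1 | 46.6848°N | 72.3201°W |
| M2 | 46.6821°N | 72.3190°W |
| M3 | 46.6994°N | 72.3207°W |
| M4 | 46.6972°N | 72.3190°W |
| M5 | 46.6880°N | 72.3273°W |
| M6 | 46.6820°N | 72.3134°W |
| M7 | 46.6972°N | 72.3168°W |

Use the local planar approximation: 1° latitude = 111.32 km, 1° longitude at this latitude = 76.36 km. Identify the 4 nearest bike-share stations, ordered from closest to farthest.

Distances from 46.6879°N, 72.3237°W:
M1: √((-0.0031·111.32)² + (0.0036·76.36)²) = √(0.119088 + 0.075568) = 0.4412 km
M2: √((-0.0058·111.32)² + (0.0047·76.36)²) = √(0.416872 + 0.128803) = 0.7387 km
M3: √((0.0115·111.32)² + (0.0030·76.36)²) = √(1.638861 + 0.052478) = 1.3005 km
M4: √((0.0093·111.32)² + (0.0047·76.36)²) = √(1.071796 + 0.128803) = 1.0957 km
M5: √((0.0001·111.32)² + (-0.0036·76.36)²) = √(0.000124 + 0.075568) = 0.2751 km
M6: √((-0.0059·111.32)² + (0.0103·76.36)²) = √(0.431370 + 0.618595) = 1.0247 km
M7: √((0.0093·111.32)² + (0.0069·76.36)²) = √(1.071796 + 0.277607) = 1.1616 km
Sorted: M5 (0.2751 km) < M1 (0.4412 km) < M2 (0.7387 km) < M6 (1.0247 km) < M4 (1.0957 km) < M7 (1.1616 km) < …

M5, M1, M2, M6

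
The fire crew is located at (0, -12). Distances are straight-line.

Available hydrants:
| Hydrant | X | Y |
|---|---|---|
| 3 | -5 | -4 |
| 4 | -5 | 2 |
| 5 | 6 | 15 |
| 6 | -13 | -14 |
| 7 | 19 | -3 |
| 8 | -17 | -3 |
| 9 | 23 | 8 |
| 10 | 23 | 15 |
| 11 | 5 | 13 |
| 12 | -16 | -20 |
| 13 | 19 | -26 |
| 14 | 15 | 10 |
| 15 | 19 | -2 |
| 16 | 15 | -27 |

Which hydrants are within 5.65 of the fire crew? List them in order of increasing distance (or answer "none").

none

Distances from (0, -12):
3: √((-5)² + (8)²) = √(25.000 + 64.000) = 9.4
4: √((-5)² + (14)²) = √(25.000 + 196.000) = 14.9
5: √((6)² + (27)²) = √(36.000 + 729.000) = 27.7
6: √((-13)² + (-2)²) = √(169.000 + 4.000) = 13.2
7: √((19)² + (9)²) = √(361.000 + 81.000) = 21.0
8: √((-17)² + (9)²) = √(289.000 + 81.000) = 19.2
9: √((23)² + (20)²) = √(529.000 + 400.000) = 30.5
10: √((23)² + (27)²) = √(529.000 + 729.000) = 35.5
11: √((5)² + (25)²) = √(25.000 + 625.000) = 25.5
12: √((-16)² + (-8)²) = √(256.000 + 64.000) = 17.9
13: √((19)² + (-14)²) = √(361.000 + 196.000) = 23.6
14: √((15)² + (22)²) = √(225.000 + 484.000) = 26.6
15: √((19)² + (10)²) = √(361.000 + 100.000) = 21.5
16: √((15)² + (-15)²) = √(225.000 + 225.000) = 21.2
Threshold 5.65: none within range.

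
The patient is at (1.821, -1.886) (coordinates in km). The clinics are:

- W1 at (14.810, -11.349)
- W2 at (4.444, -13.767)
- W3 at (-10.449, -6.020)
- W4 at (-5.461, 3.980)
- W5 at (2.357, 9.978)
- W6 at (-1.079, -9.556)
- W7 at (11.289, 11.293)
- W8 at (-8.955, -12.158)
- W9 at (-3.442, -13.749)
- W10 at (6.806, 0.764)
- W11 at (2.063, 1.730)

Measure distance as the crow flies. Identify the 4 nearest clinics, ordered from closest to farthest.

Distances from (1.821, -1.886):
W1: 16.071 km
W2: 12.167 km
W3: 12.948 km
W4: 9.351 km
W5: 11.876 km
W6: 8.200 km
W7: 16.227 km
W8: 14.887 km
W9: 12.978 km
W10: 5.646 km
W11: 3.624 km
Sorted: W11 (3.624 km) < W10 (5.646 km) < W6 (8.200 km) < W4 (9.351 km) < W5 (11.876 km) < W2 (12.167 km) < …

W11, W10, W6, W4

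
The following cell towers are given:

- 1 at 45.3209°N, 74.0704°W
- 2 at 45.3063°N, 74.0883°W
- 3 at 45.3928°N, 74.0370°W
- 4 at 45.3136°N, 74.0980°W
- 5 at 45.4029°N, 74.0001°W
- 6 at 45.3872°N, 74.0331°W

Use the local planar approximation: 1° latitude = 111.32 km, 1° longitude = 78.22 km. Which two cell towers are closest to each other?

Pairwise distances:
1–2: √((-0.0146·111.32)² + (-0.0179·78.22)²) = √(2.641509 + 1.960386) = 2.1452 km
1–3: √((0.0719·111.32)² + (0.0334·78.22)²) = √(64.062543 + 6.825407) = 8.4195 km
1–4: √((-0.0073·111.32)² + (-0.0276·78.22)²) = √(0.660377 + 4.660728) = 2.3068 km
1–5: √((0.0820·111.32)² + (0.0703·78.22)²) = √(83.324765 + 30.237527) = 10.6566 km
1–6: √((0.0663·111.32)² + (0.0373·78.22)²) = √(54.472016 + 8.512425) = 7.9363 km
2–3: √((0.0865·111.32)² + (0.0513·78.22)²) = √(92.721107 + 16.101649) = 10.4318 km
2–4: √((0.0073·111.32)² + (-0.0097·78.22)²) = √(0.660377 + 0.575677) = 1.1118 km
2–5: √((0.0966·111.32)² + (0.0882·78.22)²) = √(115.638020 + 47.596256) = 12.7763 km
2–6: √((0.0809·111.32)² + (0.0552·78.22)²) = √(81.104218 + 18.642913) = 9.9873 km
3–4: √((-0.0792·111.32)² + (-0.0610·78.22)²) = √(77.731448 + 22.766449) = 10.0249 km
3–5: √((0.0101·111.32)² + (0.0369·78.22)²) = √(1.264122 + 8.330832) = 3.0976 km
3–6: √((-0.0056·111.32)² + (0.0039·78.22)²) = √(0.388618 + 0.093060) = 0.6940 km
4–5: √((0.0893·111.32)² + (0.0979·78.22)²) = √(98.821016 + 58.640951) = 12.5484 km
4–6: √((0.0736·111.32)² + (0.0649·78.22)²) = √(67.127740 + 25.770629) = 9.6384 km
5–6: √((-0.0157·111.32)² + (-0.0330·78.22)²) = √(3.054539 + 6.662903) = 3.1173 km
Closest pair: 3–6 at 0.6940 km.

3 and 6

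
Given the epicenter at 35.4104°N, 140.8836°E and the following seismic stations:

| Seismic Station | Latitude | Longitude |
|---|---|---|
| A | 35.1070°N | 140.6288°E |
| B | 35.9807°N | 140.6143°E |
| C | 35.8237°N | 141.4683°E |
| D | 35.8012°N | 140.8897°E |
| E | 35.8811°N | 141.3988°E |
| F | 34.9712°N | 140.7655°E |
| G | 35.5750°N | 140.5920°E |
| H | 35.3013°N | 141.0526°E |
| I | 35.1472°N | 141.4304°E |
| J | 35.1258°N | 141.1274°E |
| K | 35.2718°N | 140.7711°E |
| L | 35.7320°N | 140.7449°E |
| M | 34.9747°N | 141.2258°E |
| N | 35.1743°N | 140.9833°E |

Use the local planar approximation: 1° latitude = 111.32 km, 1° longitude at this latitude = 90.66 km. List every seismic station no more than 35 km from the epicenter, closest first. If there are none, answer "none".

Distances from 35.4104°N, 140.8836°E:
A: √((-0.3034·111.32)² + (-0.2548·90.66)²) = √(1140.716040 + 533.617762) = 40.9186 km
B: √((0.5703·111.32)² + (-0.2693·90.66)²) = √(4030.446294 + 596.079432) = 68.0186 km
C: √((0.4133·111.32)² + (0.5847·90.66)²) = √(2116.787225 + 2809.943691) = 70.1907 km
D: √((0.3908·111.32)² + (0.0061·90.66)²) = √(1892.585487 + 0.305838) = 43.5074 km
E: √((0.4707·111.32)² + (0.5152·90.66)²) = √(2745.584358 + 2181.640253) = 70.1942 km
F: √((-0.4392·111.32)² + (-0.1181·90.66)²) = √(2390.402631 + 114.638693) = 50.0504 km
G: √((0.1646·111.32)² + (-0.2916·90.66)²) = √(335.742297 + 698.886206) = 32.1656 km
H: √((-0.1091·111.32)² + (0.1690·90.66)²) = √(147.501316 + 234.749588) = 19.5512 km
I: √((-0.2632·111.32)² + (0.5468·90.66)²) = √(858.456247 + 2457.471225) = 57.5841 km
J: √((-0.2846·111.32)² + (0.2438·90.66)²) = √(1003.728341 + 488.538542) = 38.6299 km
K: √((-0.1386·111.32)² + (-0.1125·90.66)²) = √(238.052560 + 104.024701) = 18.4953 km
L: √((0.3216·111.32)² + (-0.1387·90.66)²) = √(1281.676659 + 158.119107) = 37.9446 km
M: √((-0.4357·111.32)² + (0.3422·90.66)²) = √(2352.456033 + 962.479393) = 57.5755 km
N: √((-0.2361·111.32)² + (0.0997·90.66)²) = √(690.777796 + 81.699942) = 27.7935 km
Threshold 35 km: K (18.4953 km), H (19.5512 km), N (27.7935 km), G (32.1656 km) are within range.

K, H, N, G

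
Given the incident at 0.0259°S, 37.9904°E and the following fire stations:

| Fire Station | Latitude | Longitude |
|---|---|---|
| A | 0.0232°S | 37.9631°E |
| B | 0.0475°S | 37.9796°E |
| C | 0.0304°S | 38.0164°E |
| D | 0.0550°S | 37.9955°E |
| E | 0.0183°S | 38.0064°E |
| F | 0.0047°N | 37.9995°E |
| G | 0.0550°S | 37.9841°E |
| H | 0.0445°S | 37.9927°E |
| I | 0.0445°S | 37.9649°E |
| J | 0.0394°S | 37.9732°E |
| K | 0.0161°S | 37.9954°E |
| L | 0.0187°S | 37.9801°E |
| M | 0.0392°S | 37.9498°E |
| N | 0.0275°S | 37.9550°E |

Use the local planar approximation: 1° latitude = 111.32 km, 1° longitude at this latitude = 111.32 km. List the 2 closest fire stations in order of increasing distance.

Distances from 0.0259°S, 37.9904°E:
A: √((0.0027·111.32)² + (-0.0273·111.32)²) = √(0.090339 + 9.235740) = 3.0539 km
B: √((-0.0216·111.32)² + (-0.0108·111.32)²) = √(5.781678 + 1.445419) = 2.6883 km
C: √((-0.0045·111.32)² + (0.0260·111.32)²) = √(0.250941 + 8.377088) = 2.9374 km
D: √((-0.0291·111.32)² + (0.0051·111.32)²) = √(10.493790 + 0.322320) = 3.2888 km
E: √((0.0076·111.32)² + (0.0160·111.32)²) = √(0.715770 + 3.172388) = 1.9718 km
F: √((0.0306·111.32)² + (0.0091·111.32)²) = √(11.603506 + 1.026193) = 3.5538 km
G: √((-0.0291·111.32)² + (-0.0063·111.32)²) = √(10.493790 + 0.491844) = 3.3145 km
H: √((-0.0186·111.32)² + (0.0023·111.32)²) = √(4.287186 + 0.065554) = 2.0863 km
I: √((-0.0186·111.32)² + (-0.0255·111.32)²) = √(4.287186 + 8.057991) = 3.5136 km
J: √((-0.0135·111.32)² + (-0.0172·111.32)²) = √(2.258468 + 3.666091) = 2.4340 km
K: √((0.0098·111.32)² + (0.0050·111.32)²) = √(1.190141 + 0.309804) = 1.2247 km
L: √((0.0072·111.32)² + (-0.0103·111.32)²) = √(0.642409 + 1.314682) = 1.3990 km
M: √((-0.0133·111.32)² + (-0.0406·111.32)²) = √(2.192046 + 20.426712) = 4.7559 km
N: √((-0.0016·111.32)² + (-0.0354·111.32)²) = √(0.031724 + 15.529337) = 3.9448 km
Sorted: K (1.2247 km) < L (1.3990 km) < E (1.9718 km) < H (2.0863 km) < …

K, L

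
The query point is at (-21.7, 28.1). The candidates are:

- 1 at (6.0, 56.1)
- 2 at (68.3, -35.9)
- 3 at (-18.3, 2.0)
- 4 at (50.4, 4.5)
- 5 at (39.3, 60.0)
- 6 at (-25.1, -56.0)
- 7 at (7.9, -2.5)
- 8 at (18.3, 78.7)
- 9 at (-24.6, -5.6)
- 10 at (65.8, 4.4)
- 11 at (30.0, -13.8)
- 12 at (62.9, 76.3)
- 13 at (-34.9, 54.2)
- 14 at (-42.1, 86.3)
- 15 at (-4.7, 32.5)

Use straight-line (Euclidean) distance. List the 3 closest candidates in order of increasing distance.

Distances from (-21.7, 28.1):
1: √((27.7)² + (28.0)²) = √(767.290 + 784.000) = 39.4
2: √((90.0)² + (-64.0)²) = √(8100.000 + 4096.000) = 110.4
3: √((3.4)² + (-26.1)²) = √(11.560 + 681.210) = 26.3
4: √((72.1)² + (-23.6)²) = √(5198.410 + 556.960) = 75.9
5: √((61.0)² + (31.9)²) = √(3721.000 + 1017.610) = 68.8
6: √((-3.4)² + (-84.1)²) = √(11.560 + 7072.810) = 84.2
7: √((29.6)² + (-30.6)²) = √(876.160 + 936.360) = 42.6
8: √((40.0)² + (50.6)²) = √(1600.000 + 2560.360) = 64.5
9: √((-2.9)² + (-33.7)²) = √(8.410 + 1135.690) = 33.8
10: √((87.5)² + (-23.7)²) = √(7656.250 + 561.690) = 90.7
11: √((51.7)² + (-41.9)²) = √(2672.890 + 1755.610) = 66.5
12: √((84.6)² + (48.2)²) = √(7157.160 + 2323.240) = 97.4
13: √((-13.2)² + (26.1)²) = √(174.240 + 681.210) = 29.2
14: √((-20.4)² + (58.2)²) = √(416.160 + 3387.240) = 61.7
15: √((17.0)² + (4.4)²) = √(289.000 + 19.360) = 17.6
Sorted: 15 (17.6) < 3 (26.3) < 13 (29.2) < 9 (33.8) < 1 (39.4) < …

15, 3, 13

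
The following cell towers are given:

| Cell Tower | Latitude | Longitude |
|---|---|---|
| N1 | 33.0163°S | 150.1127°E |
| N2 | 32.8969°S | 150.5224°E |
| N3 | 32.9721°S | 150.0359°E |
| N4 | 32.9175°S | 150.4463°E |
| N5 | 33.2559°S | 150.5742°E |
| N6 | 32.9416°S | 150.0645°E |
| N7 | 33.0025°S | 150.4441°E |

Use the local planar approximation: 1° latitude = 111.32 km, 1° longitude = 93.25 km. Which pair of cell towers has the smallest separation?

N3 and N6

Pairwise distances:
N3–N6: 4.3175 km
N2–N4: 7.4577 km
N1–N3: 8.6890 km
N1–N6: 9.4526 km
N4–N7: 9.4644 km
N2–N7: 13.8384 km
N5–N7: 30.7067 km
N1–N7: 30.9412 km
N1–N4: 32.9952 km
N4–N6: 35.7038 km
N6–N7: 36.0410 km
N3–N7: 38.2148 km
N3–N4: 38.7495 km
N4–N5: 39.5136 km
N2–N5: 40.2547 km
N1–N2: 40.4506 km
N2–N6: 42.9881 km
N2–N3: 46.1320 km
N1–N5: 50.6301 km
N5–N6: 59.0187 km
N3–N5: 59.3109 km
Closest pair: N3–N6 at 4.3175 km.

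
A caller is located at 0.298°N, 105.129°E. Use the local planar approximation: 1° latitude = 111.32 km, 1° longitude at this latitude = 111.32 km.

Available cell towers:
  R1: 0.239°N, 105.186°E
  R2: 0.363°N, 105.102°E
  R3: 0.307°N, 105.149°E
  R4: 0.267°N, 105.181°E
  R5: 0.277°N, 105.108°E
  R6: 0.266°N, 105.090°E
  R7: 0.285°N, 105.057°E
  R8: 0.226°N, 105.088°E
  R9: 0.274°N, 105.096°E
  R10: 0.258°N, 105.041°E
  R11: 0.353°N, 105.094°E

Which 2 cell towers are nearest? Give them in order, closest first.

Distances from 0.298°N, 105.129°E:
R1: √((-0.059·111.32)² + (0.057·111.32)²) = √(43.13705 + 40.26207) = 9.132 km
R2: √((0.065·111.32)² + (-0.027·111.32)²) = √(52.35680 + 9.03387) = 7.835 km
R3: √((0.009·111.32)² + (0.020·111.32)²) = √(1.00376 + 4.95686) = 2.441 km
R4: √((-0.031·111.32)² + (0.052·111.32)²) = √(11.90885 + 33.50835) = 6.739 km
R5: √((-0.021·111.32)² + (-0.021·111.32)²) = √(5.46493 + 5.46493) = 3.306 km
R6: √((-0.032·111.32)² + (-0.039·111.32)²) = √(12.68955 + 18.84845) = 5.616 km
R7: √((-0.013·111.32)² + (-0.072·111.32)²) = √(2.09427 + 64.24087) = 8.145 km
R8: √((-0.072·111.32)² + (-0.041·111.32)²) = √(64.24087 + 20.83119) = 9.223 km
R9: √((-0.024·111.32)² + (-0.033·111.32)²) = √(7.13787 + 13.49504) = 4.542 km
R10: √((-0.040·111.32)² + (-0.088·111.32)²) = √(19.82743 + 95.96475) = 10.761 km
R11: √((0.055·111.32)² + (-0.035·111.32)²) = √(37.48623 + 15.18037) = 7.257 km
Sorted: R3 (2.441 km) < R5 (3.306 km) < R9 (4.542 km) < R6 (5.616 km) < …

R3, R5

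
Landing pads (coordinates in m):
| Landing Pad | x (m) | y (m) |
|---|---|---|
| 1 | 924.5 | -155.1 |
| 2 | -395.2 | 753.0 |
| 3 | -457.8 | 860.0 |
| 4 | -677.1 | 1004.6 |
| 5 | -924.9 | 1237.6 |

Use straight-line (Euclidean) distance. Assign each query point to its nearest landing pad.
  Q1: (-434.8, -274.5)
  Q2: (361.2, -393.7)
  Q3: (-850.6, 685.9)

Q1→2; Q2→1; Q3→4

Q1 at (-434.8, -274.5):
  1: 1364.5 m
  2: 1028.3 m
  3: 1134.7 m
  4: 1301.8 m
  5: 1589.5 m
  → nearest: 2 (1028.3 m)
Q2 at (361.2, -393.7):
  1: 611.7 m
  2: 1373.7 m
  3: 1497.5 m
  4: 1741.6 m
  5: 2077.3 m
  → nearest: 1 (611.7 m)
Q3 at (-850.6, 685.9):
  1: 1964.2 m
  2: 460.3 m
  3: 429.7 m
  4: 362.9 m
  5: 556.7 m
  → nearest: 4 (362.9 m)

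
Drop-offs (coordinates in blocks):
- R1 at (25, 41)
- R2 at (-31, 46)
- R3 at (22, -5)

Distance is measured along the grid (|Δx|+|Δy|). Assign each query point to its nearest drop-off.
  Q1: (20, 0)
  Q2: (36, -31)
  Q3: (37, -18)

Q1 at (20, 0):
  R1: |5| + |41| = 5 + 41 = 46 blocks
  R2: |-51| + |46| = 51 + 46 = 97 blocks
  R3: |2| + |-5| = 2 + 5 = 7 blocks
  → nearest: R3 (7 blocks)
Q2 at (36, -31):
  R1: |-11| + |72| = 11 + 72 = 83 blocks
  R2: |-67| + |77| = 67 + 77 = 144 blocks
  R3: |-14| + |26| = 14 + 26 = 40 blocks
  → nearest: R3 (40 blocks)
Q3 at (37, -18):
  R1: |-12| + |59| = 12 + 59 = 71 blocks
  R2: |-68| + |64| = 68 + 64 = 132 blocks
  R3: |-15| + |13| = 15 + 13 = 28 blocks
  → nearest: R3 (28 blocks)

Q1→R3; Q2→R3; Q3→R3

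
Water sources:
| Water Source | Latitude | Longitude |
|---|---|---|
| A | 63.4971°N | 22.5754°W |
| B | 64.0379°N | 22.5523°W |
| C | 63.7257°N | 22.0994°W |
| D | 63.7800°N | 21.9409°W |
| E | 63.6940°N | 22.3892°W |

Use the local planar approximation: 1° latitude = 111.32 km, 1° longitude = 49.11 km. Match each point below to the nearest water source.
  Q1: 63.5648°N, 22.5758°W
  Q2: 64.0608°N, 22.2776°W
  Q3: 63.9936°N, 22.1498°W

Q1 at 63.5648°N, 22.5758°W:
  A: √((-0.0677·111.32)² + (0.0004·49.11)²) = √(56.796782 + 0.000386) = 7.5364 km
  B: √((0.4731·111.32)² + (0.0235·49.11)²) = √(2773.654048 + 1.331912) = 52.6781 km
  C: √((0.1609·111.32)² + (0.4764·49.11)²) = √(320.817820 + 547.373003) = 29.4651 km
  D: √((0.2152·111.32)² + (0.6349·49.11)²) = √(573.893002 + 972.188596) = 39.3202 km
  E: √((0.1292·111.32)² + (0.1866·49.11)²) = √(206.857572 + 83.977540) = 17.0539 km
  → nearest: A (7.5364 km)
Q2 at 64.0608°N, 22.2776°W:
  A: √((-0.5637·111.32)² + (-0.2978·49.11)²) = √(3937.698543 + 213.889397) = 64.4328 km
  B: √((-0.0229·111.32)² + (-0.2747·49.11)²) = √(6.498563 + 181.994049) = 13.7293 km
  C: √((-0.3351·111.32)² + (0.1782·49.11)²) = √(1391.538578 + 76.587037) = 38.3161 km
  D: √((-0.2808·111.32)² + (0.3367·49.11)²) = √(977.103575 + 273.417370) = 35.3627 km
  E: √((-0.3668·111.32)² + (-0.1116·49.11)²) = √(1667.266597 + 30.037809) = 41.1984 km
  → nearest: B (13.7293 km)
Q3 at 63.9936°N, 22.1498°W:
  A: √((-0.4965·111.32)² + (-0.4256·49.11)²) = √(3054.814905 + 436.860830) = 59.0904 km
  B: √((0.0443·111.32)² + (-0.4025·49.11)²) = √(24.319456 + 390.725394) = 20.3726 km
  C: √((-0.2679·111.32)² + (0.0504·49.11)²) = √(889.389141 + 6.126338) = 29.9252 km
  D: √((-0.2136·111.32)² + (0.2089·49.11)²) = √(565.391001 + 105.248702) = 25.8967 km
  E: √((-0.2996·111.32)² + (-0.2394·49.11)²) = √(1112.320685 + 138.225497) = 35.3631 km
  → nearest: B (20.3726 km)

Q1→A; Q2→B; Q3→B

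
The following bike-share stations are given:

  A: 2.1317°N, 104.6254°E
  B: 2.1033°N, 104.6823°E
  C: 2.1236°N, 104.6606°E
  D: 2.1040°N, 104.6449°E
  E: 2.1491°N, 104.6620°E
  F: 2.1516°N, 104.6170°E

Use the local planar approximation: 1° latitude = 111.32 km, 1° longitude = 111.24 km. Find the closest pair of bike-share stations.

Pairwise distances:
A–F: √((0.0199·111.32)² + (-0.0084·111.24)²) = √(4.907412 + 0.873133) = 2.4043 km
C–D: √((-0.0196·111.32)² + (-0.0157·111.24)²) = √(4.760565 + 3.050150) = 2.7948 km
C–E: √((0.0255·111.32)² + (0.0014·111.24)²) = √(8.057991 + 0.024254) = 2.8429 km
B–C: √((0.0203·111.32)² + (-0.0217·111.24)²) = √(5.106678 + 5.826952) = 3.3066 km
A–D: √((-0.0277·111.32)² + (0.0195·111.24)²) = √(9.508367 + 4.705342) = 3.7701 km
A–C: √((-0.0081·111.32)² + (0.0352·111.24)²) = √(0.813048 + 15.332299) = 4.0181 km
B–D: √((0.0007·111.32)² + (-0.0374·111.24)²) = √(0.006072 + 17.308728) = 4.1611 km
A–E: √((0.0174·111.32)² + (0.0366·111.24)²) = √(3.751845 + 16.576168) = 4.5087 km
E–F: √((0.0025·111.32)² + (-0.0450·111.24)²) = √(0.077451 + 25.058034) = 5.0135 km
D–E: √((0.0451·111.32)² + (0.0171·111.24)²) = √(25.205742 + 3.618380) = 5.3688 km
B–E: √((0.0458·111.32)² + (-0.0203·111.24)²) = √(25.994254 + 5.099341) = 5.5762 km
C–F: √((0.0280·111.32)² + (-0.0436·111.24)²) = √(9.715440 + 23.523121) = 5.7653 km
D–F: √((0.0476·111.32)² + (-0.0279·111.24)²) = √(28.077621 + 9.632308) = 6.1408 km
A–B: √((-0.0284·111.32)² + (0.0569·111.24)²) = √(9.995006 + 40.063279) = 7.0752 km
B–F: √((0.0483·111.32)² + (-0.0653·111.24)²) = √(28.909505 + 52.765289) = 9.0374 km
Closest pair: A–F at 2.4043 km.

A and F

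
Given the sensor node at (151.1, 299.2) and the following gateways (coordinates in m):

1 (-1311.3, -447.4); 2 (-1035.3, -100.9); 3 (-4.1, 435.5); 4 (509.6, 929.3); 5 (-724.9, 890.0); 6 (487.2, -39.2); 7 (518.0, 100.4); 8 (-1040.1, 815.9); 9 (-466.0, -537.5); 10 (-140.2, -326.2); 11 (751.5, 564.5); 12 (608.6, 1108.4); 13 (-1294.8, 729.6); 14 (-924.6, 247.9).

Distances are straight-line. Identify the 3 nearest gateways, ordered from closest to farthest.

3, 7, 6

Distances from (151.1, 299.2):
1: √((-1462.4)² + (-746.6)²) = √(2138613.760 + 557411.560) = 1642.0 m
2: √((-1186.4)² + (-400.1)²) = √(1407544.960 + 160080.010) = 1252.0 m
3: √((-155.2)² + (136.3)²) = √(24087.040 + 18577.690) = 206.6 m
4: √((358.5)² + (630.1)²) = √(128522.250 + 397026.010) = 724.9 m
5: √((-876.0)² + (590.8)²) = √(767376.000 + 349044.640) = 1056.6 m
6: √((336.1)² + (-338.4)²) = √(112963.210 + 114514.560) = 476.9 m
7: √((366.9)² + (-198.8)²) = √(134615.610 + 39521.440) = 417.3 m
8: √((-1191.2)² + (516.7)²) = √(1418957.440 + 266978.890) = 1298.4 m
9: √((-617.1)² + (-836.7)²) = √(380812.410 + 700066.890) = 1039.7 m
10: √((-291.3)² + (-625.4)²) = √(84855.690 + 391125.160) = 689.9 m
11: √((600.4)² + (265.3)²) = √(360480.160 + 70384.090) = 656.4 m
12: √((457.5)² + (809.2)²) = √(209306.250 + 654804.640) = 929.6 m
13: √((-1445.9)² + (430.4)²) = √(2090626.810 + 185244.160) = 1508.6 m
14: √((-1075.7)² + (-51.3)²) = √(1157130.490 + 2631.690) = 1076.9 m
Sorted: 3 (206.6 m) < 7 (417.3 m) < 6 (476.9 m) < 11 (656.4 m) < 10 (689.9 m) < …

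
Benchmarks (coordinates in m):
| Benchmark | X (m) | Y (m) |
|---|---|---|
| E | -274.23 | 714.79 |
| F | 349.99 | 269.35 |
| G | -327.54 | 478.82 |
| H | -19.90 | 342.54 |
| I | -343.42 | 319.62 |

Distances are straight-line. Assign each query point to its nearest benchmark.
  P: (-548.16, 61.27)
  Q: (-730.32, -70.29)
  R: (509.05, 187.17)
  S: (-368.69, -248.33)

P at (-548.16, 61.27):
  E: 708.61 m
  F: 921.94 m
  G: 472.25 m
  H: 598.47 m
  I: 329.64 m
  → nearest: I (329.64 m)
Q at (-730.32, -70.29):
  E: 907.95 m
  F: 1132.44 m
  G: 680.99 m
  H: 821.66 m
  I: 549.29 m
  → nearest: I (549.29 m)
R at (509.05, 187.17):
  E: 944.41 m
  F: 179.04 m
  G: 885.97 m
  H: 551.30 m
  I: 862.70 m
  → nearest: F (179.04 m)
S at (-368.69, -248.33):
  E: 967.74 m
  F: 885.72 m
  G: 728.31 m
  H: 686.14 m
  I: 568.51 m
  → nearest: I (568.51 m)

P→I; Q→I; R→F; S→I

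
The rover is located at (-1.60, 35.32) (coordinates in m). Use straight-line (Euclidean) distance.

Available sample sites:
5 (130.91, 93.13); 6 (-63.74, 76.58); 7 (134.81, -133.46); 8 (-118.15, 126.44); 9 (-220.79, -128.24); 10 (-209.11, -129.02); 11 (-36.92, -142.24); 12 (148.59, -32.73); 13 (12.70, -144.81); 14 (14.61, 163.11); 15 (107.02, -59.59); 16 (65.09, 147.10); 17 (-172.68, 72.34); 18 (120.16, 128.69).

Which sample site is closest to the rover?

Distances from (-1.60, 35.32):
5: √((132.51)² + (57.81)²) = √(17558.9001 + 3341.9961) = 144.57 m
6: √((-62.14)² + (41.26)²) = √(3861.3796 + 1702.3876) = 74.59 m
7: √((136.41)² + (-168.78)²) = √(18607.6881 + 28486.6884) = 217.01 m
8: √((-116.55)² + (91.12)²) = √(13583.9025 + 8302.8544) = 147.94 m
9: √((-219.19)² + (-163.56)²) = √(48044.2561 + 26751.8736) = 273.49 m
10: √((-207.51)² + (-164.34)²) = √(43060.4001 + 27007.6356) = 264.70 m
11: √((-35.32)² + (-177.56)²) = √(1247.5024 + 31527.5536) = 181.04 m
12: √((150.19)² + (-68.05)²) = √(22557.0361 + 4630.8025) = 164.89 m
13: √((14.30)² + (-180.13)²) = √(204.4900 + 32446.8169) = 180.70 m
14: √((16.21)² + (127.79)²) = √(262.7641 + 16330.2841) = 128.81 m
15: √((108.62)² + (-94.91)²) = √(11798.3044 + 9007.9081) = 144.24 m
16: √((66.69)² + (111.78)²) = √(4447.5561 + 12494.7684) = 130.16 m
17: √((-171.08)² + (37.02)²) = √(29268.3664 + 1370.4804) = 175.04 m
18: √((121.76)² + (93.37)²) = √(14825.4976 + 8717.9569) = 153.44 m
Minimum: 6 at 74.59 m.

6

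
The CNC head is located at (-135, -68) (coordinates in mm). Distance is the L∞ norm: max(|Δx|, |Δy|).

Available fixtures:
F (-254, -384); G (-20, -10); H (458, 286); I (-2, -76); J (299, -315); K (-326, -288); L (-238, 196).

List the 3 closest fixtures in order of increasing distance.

Distances from (-135, -68):
F: max(|-119|, |-316|) = 316 mm
G: max(|115|, |58|) = 115 mm
H: max(|593|, |354|) = 593 mm
I: max(|133|, |-8|) = 133 mm
J: max(|434|, |-247|) = 434 mm
K: max(|-191|, |-220|) = 220 mm
L: max(|-103|, |264|) = 264 mm
Sorted: G (115 mm) < I (133 mm) < K (220 mm) < L (264 mm) < F (316 mm) < …

G, I, K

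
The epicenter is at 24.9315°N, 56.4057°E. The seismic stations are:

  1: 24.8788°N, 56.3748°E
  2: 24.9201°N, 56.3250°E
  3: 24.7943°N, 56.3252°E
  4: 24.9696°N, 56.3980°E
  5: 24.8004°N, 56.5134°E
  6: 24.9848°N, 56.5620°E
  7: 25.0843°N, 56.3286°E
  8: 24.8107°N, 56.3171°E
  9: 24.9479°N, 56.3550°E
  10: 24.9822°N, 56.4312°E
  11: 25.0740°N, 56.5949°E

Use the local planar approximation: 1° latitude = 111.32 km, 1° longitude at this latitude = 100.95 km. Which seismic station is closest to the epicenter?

4

Distances from 24.9315°N, 56.4057°E:
1: √((-0.0527·111.32)² + (-0.0309·100.95)²) = √(34.416573 + 9.730376) = 6.6443 km
2: √((-0.0114·111.32)² + (-0.0807·100.95)²) = √(1.610483 + 66.368151) = 8.2449 km
3: √((-0.1372·111.32)² + (-0.0805·100.95)²) = √(233.267706 + 66.039596) = 17.3005 km
4: √((0.0381·111.32)² + (-0.0077·100.95)²) = √(17.988558 + 0.604219) = 4.3119 km
5: √((-0.1311·111.32)² + (0.1077·100.95)²) = √(212.986354 + 118.207233) = 18.1987 km
6: √((0.0533·111.32)² + (0.1563·100.95)²) = √(35.204713 + 248.960589) = 16.8572 km
7: √((0.1528·111.32)² + (-0.0771·100.95)²) = √(289.329758 + 60.578903) = 18.7058 km
8: √((-0.1208·111.32)² + (-0.0886·100.95)²) = √(180.834073 + 79.998177) = 16.1503 km
9: √((0.0164·111.32)² + (-0.0507·100.95)²) = √(3.332991 + 26.195613) = 5.4340 km
10: √((0.0507·111.32)² + (0.0255·100.95)²) = √(31.853878 + 6.626634) = 6.2033 km
11: √((0.1425·111.32)² + (0.1892·100.95)²) = √(251.637942 + 364.800068) = 24.8282 km
Minimum: 4 at 4.3119 km.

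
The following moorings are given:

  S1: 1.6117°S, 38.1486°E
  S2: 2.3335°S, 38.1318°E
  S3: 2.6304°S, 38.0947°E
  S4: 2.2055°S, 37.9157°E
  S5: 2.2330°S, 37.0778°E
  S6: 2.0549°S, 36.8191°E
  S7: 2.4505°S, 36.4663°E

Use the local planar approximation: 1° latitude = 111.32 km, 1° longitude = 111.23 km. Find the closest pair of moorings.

Pairwise distances:
S1–S2: √((-0.7218·111.32)² + (-0.0168·111.23)²) = √(6456.247204 + 3.491905) = 80.3725 km
S1–S3: √((-1.0187·111.32)² + (-0.0539·111.23)²) = √(12859.941934 + 35.943586) = 113.5601 km
S1–S4: √((-0.5938·111.32)² + (-0.2329·111.23)²) = √(4369.450078 + 671.093220) = 70.9968 km
S1–S5: √((-0.6213·111.32)² + (-1.0708·111.23)²) = √(4783.536615 + 14186.021035) = 137.7300 km
S1–S6: √((-0.4432·111.32)² + (-1.3295·111.23)²) = √(2434.141937 + 21868.578692) = 155.8933 km
S1–S7: √((-0.8388·111.32)² + (-1.6823·111.23)²) = √(8718.930963 + 35014.728586) = 209.1259 km
S2–S3: √((-0.2969·111.32)² + (-0.0371·111.23)²) = √(1092.362520 + 17.029100) = 33.3075 km
S2–S4: √((0.1280·111.32)² + (-0.2161·111.23)²) = √(203.032861 + 577.767898) = 27.9428 km
S2–S5: √((0.1005·111.32)² + (-1.0540·111.23)²) = √(125.163736 + 13744.378174) = 117.7690 km
S2–S6: √((0.2786·111.32)² + (-1.3127·111.23)²) = √(961.852813 + 21319.393467) = 149.2690 km
S2–S7: √((-0.1170·111.32)² + (-1.6655·111.23)²) = √(169.636037 + 34318.883345) = 185.7108 km
S3–S4: √((0.4249·111.32)² + (-0.1790·111.23)²) = √(2237.277513 + 396.414869) = 51.3195 km
S3–S5: √((0.3974·111.32)² + (-1.0169·111.23)²) = √(1957.050899 + 12793.823915) = 121.4532 km
S3–S6: √((0.5755·111.32)² + (-1.2756·111.23)²) = √(4104.280661 + 20131.349820) = 155.6780 km
S3–S7: √((0.1799·111.32)² + (-1.6284·111.23)²) = √(401.059421 + 32806.965496) = 182.2307 km
S4–S5: √((-0.0275·111.32)² + (-0.8379·111.23)²) = √(9.371558 + 8686.168609) = 93.2499 km
S4–S6: √((0.1506·111.32)² + (-1.0966·111.23)²) = √(281.058251 + 14877.856226) = 123.1215 km
S4–S7: √((-0.2450·111.32)² + (-1.4494·111.23)²) = √(743.838348 + 25990.844350) = 163.5074 km
S5–S6: √((0.1781·111.32)² + (-0.2587·111.23)²) = √(393.073924 + 828.012193) = 34.9440 km
S5–S7: √((-0.2175·111.32)² + (-0.6115·111.23)²) = √(586.225786 + 4626.332014) = 72.1980 km
S6–S7: √((-0.3956·111.32)² + (-0.3528·111.23)²) = √(1939.362355 + 1539.930169) = 58.9855 km
Closest pair: S2–S4 at 27.9428 km.

S2 and S4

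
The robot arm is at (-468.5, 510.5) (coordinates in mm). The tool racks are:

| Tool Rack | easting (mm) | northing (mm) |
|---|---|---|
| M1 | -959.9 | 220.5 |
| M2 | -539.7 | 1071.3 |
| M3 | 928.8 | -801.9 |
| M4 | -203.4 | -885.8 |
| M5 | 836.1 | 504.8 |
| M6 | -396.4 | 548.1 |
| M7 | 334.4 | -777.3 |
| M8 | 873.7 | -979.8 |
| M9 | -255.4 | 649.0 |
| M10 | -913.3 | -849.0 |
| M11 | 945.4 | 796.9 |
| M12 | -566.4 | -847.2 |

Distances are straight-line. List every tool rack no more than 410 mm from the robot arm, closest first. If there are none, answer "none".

Distances from (-468.5, 510.5):
M1: √((-491.4)² + (-290.0)²) = √(241473.960 + 84100.000) = 570.6 mm
M2: √((-71.2)² + (560.8)²) = √(5069.440 + 314496.640) = 565.3 mm
M3: √((1397.3)² + (-1312.4)²) = √(1952447.290 + 1722393.760) = 1917.0 mm
M4: √((265.1)² + (-1396.3)²) = √(70278.010 + 1949653.690) = 1421.2 mm
M5: √((1304.6)² + (-5.7)²) = √(1701981.160 + 32.490) = 1304.6 mm
M6: √((72.1)² + (37.6)²) = √(5198.410 + 1413.760) = 81.3 mm
M7: √((802.9)² + (-1287.8)²) = √(644648.410 + 1658428.840) = 1517.6 mm
M8: √((1342.2)² + (-1490.3)²) = √(1801500.840 + 2220994.090) = 2005.6 mm
M9: √((213.1)² + (138.5)²) = √(45411.610 + 19182.250) = 254.2 mm
M10: √((-444.8)² + (-1359.5)²) = √(197847.040 + 1848240.250) = 1430.4 mm
M11: √((1413.9)² + (286.4)²) = √(1999113.210 + 82024.960) = 1442.6 mm
M12: √((-97.9)² + (-1357.7)²) = √(9584.410 + 1843349.290) = 1361.2 mm
Threshold 410 mm: M6 (81.3 mm), M9 (254.2 mm) are within range.

M6, M9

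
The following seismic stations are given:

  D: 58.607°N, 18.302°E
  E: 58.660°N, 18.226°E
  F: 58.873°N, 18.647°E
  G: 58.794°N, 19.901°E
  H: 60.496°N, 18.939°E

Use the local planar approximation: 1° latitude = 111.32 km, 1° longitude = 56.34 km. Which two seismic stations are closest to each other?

D and E

Pairwise distances:
D–E: 7.290 km
D–F: 35.421 km
D–G: 92.461 km
D–H: 213.324 km
E–F: 33.538 km
E–G: 95.541 km
E–H: 208.294 km
F–G: 71.196 km
F–H: 181.420 km
G–H: 197.066 km
Closest pair: D–E at 7.290 km.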